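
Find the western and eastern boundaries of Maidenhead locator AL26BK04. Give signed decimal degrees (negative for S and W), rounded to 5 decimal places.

Field A=0, L=11: +0·20° lon, +11·10° lat → SW at lon -180°, lat 20°.
Square 2, 6: +2·2° lon, +6·1° lat → SW at lon -176°, lat 26°.
Subsquare b=1, k=10: +1·0.0833333° lon, +10·0.0416667° lat → SW at lon -175.917°, lat 26.4167°.
Extended square 0, 4: +0·0.00833333° lon, +4·0.00416667° lat → SW at lon -175.917°, lat 26.4333°.
Cell spans 0.00833333° lon × 0.00416667° lat.
west -175.91667, east -175.90833.

-175.91667, -175.90833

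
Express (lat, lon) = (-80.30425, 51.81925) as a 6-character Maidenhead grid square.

Offset from 180°W / 90°S: lon 231.8193°, lat 9.6958°.
Field (20°×10°, letters A–R): lon ⌊231.8193/20⌋ = 11 → L; lat ⌊9.6958/10⌋ = 0 → A.
Square (2°×1°, digits 0–9): lon ⌊11.8193/2⌋ = 5; lat ⌊9.6958/1⌋ = 9.
Subsquare (5′×2.5′, letters a–x): lon ⌊1.8193/0.0833333⌋ = 21 → v; lat ⌊0.6958/0.0416667⌋ = 16 → q.

LA59vq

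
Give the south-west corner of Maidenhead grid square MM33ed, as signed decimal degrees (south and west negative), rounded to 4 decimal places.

33.1250, 66.3333

Field M=12, M=12: +12·20° lon, +12·10° lat → SW at lon 60°, lat 30°.
Square 3, 3: +3·2° lon, +3·1° lat → SW at lon 66°, lat 33°.
Subsquare e=4, d=3: +4·0.0833333° lon, +3·0.0416667° lat → SW at lon 66.3333°, lat 33.125°.
latitude 33.1250, longitude 66.3333.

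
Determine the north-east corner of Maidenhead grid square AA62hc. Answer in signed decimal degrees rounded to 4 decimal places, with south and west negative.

-87.8750, -167.3333

Field A=0, A=0: +0·20° lon, +0·10° lat → SW at lon -180°, lat -90°.
Square 6, 2: +6·2° lon, +2·1° lat → SW at lon -168°, lat -88°.
Subsquare h=7, c=2: +7·0.0833333° lon, +2·0.0416667° lat → SW at lon -167.417°, lat -87.9167°.
Cell spans 0.0833333° lon × 0.0416667° lat. NE corner is SW corner plus one full cell.
latitude -87.8750, longitude -167.3333.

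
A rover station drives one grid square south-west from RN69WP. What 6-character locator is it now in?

RN69vo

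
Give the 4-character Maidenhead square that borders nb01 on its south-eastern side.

Longitude square 0; +1 → 1.
Latitude square 1; −1 → 0.

NB10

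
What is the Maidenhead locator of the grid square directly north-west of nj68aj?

Longitude subsquare a = 0; −1 → -1, wraps to 23 = x, carry into square.
Longitude square 6; −1 → 5.
Latitude subsquare j = 9; +1 → 10 = k.

NJ58xk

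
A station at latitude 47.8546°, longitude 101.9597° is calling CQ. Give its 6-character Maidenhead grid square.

ON07xu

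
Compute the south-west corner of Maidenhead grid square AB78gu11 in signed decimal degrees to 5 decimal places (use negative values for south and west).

-71.16250, -165.49167

Field A=0, B=1: +0·20° lon, +1·10° lat → SW at lon -180°, lat -80°.
Square 7, 8: +7·2° lon, +8·1° lat → SW at lon -166°, lat -72°.
Subsquare g=6, u=20: +6·0.0833333° lon, +20·0.0416667° lat → SW at lon -165.5°, lat -71.1667°.
Extended square 1, 1: +1·0.00833333° lon, +1·0.00416667° lat → SW at lon -165.492°, lat -71.1625°.
latitude -71.16250, longitude -165.49167.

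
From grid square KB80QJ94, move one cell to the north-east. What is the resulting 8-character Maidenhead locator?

Longitude extended square 9; +1 → 10, wraps to 0, carry into subsquare.
Longitude subsquare q = 16; +1 → 17 = r.
Latitude extended square 4; +1 → 5.

KB80rj05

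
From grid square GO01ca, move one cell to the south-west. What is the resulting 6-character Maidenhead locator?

GO00bx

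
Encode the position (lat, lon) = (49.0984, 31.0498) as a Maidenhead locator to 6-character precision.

KN59mc

Offset from 180°W / 90°S: lon 211.0498°, lat 139.0984°.
Field: lon ⌊211.0498/20⌋ = 10 → K; lat ⌊139.0984/10⌋ = 13 → N.
Square: lon ⌊11.0498/2⌋ = 5; lat ⌊9.0984/1⌋ = 9.
Subsquare: lon ⌊1.0498/0.0833333⌋ = 12 → m; lat ⌊0.0984/0.0416667⌋ = 2 → c.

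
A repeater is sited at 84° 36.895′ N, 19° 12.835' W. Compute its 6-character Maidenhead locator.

IR04jo

Shift to the Maidenhead origin (180°W, 90°S): lon 160.7861, lat 174.6149.
Field (20°×10°, letters A–R): lon ⌊160.7861/20⌋ = 8 → I; lat ⌊174.6149/10⌋ = 17 → R.
Square (2°×1°, digits 0–9): lon ⌊0.7861/2⌋ = 0; lat ⌊4.6149/1⌋ = 4.
Subsquare (5′×2.5′, letters a–x): lon ⌊0.7861/0.0833333⌋ = 9 → j; lat ⌊0.6149/0.0416667⌋ = 14 → o.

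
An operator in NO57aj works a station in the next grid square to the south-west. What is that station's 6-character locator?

Longitude subsquare a = 0; −1 → -1, wraps to 23 = x, carry into square.
Longitude square 5; −1 → 4.
Latitude subsquare j = 9; −1 → 8 = i.

NO47xi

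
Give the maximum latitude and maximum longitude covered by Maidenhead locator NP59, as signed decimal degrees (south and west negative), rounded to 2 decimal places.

Field N=13, P=15: +13·20° lon, +15·10° lat → SW at lon 80°, lat 60°.
Square 5, 9: +5·2° lon, +9·1° lat → SW at lon 90°, lat 69°.
Cell spans 2° lon × 1° lat. NE corner is SW corner plus one full cell.
latitude 70.00, longitude 92.00.

70.00, 92.00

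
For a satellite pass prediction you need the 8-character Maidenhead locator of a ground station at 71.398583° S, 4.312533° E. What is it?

JB28do74

Shift to the Maidenhead origin (180°W, 90°S): lon 184.31253, lat 18.60142.
Field: 184.31253/20 → 9 → J, 18.60142/10 → 1 → B; chars JB.
Square: 4.31253/2 → 2, 8.60142/1 → 8; chars 28.
Subsquare: 0.31253/0.0833333 → 3 → d, 0.60142/0.0416667 → 14 → o; chars do.
Extended square: 0.06253/0.00833333 → 7, 0.01808/0.00416667 → 4; chars 74.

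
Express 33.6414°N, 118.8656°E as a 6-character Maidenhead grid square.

OM93kp

Shift to the Maidenhead origin (180°W, 90°S): lon 298.8656, lat 123.6414.
Field (20°×10°, letters A–R): 298.8656/20 → 14 → O, 123.6414/10 → 12 → M; chars OM.
Square (2°×1°, digits 0–9): 18.8656/2 → 9, 3.6414/1 → 3; chars 93.
Subsquare (5′×2.5′, letters a–x): 0.8656/0.0833333 → 10 → k, 0.6414/0.0416667 → 15 → p; chars kp.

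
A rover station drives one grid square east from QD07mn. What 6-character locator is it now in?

QD07nn

Longitude subsquare m = 12; +1 → 13 = n.
The latitude characters are unchanged.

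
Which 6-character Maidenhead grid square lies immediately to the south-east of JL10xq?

Longitude subsquare x = 23; +1 → 24, wraps to 0 = a, carry into square.
Longitude square 1; +1 → 2.
Latitude subsquare q = 16; −1 → 15 = p.

JL20ap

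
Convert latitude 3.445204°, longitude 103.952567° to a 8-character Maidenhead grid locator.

OJ13xk46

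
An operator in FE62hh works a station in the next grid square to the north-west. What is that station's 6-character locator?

Longitude subsquare h = 7; −1 → 6 = g.
Latitude subsquare h = 7; +1 → 8 = i.

FE62gi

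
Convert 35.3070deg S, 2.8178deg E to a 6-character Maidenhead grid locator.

JF14jq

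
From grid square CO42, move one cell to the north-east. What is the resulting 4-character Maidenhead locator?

Longitude square 4; +1 → 5.
Latitude square 2; +1 → 3.

CO53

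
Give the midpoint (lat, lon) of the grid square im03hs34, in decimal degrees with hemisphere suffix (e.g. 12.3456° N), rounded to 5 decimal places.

33.76875° N, 19.38750° W

Field I=8, M=12: +8·20° lon, +12·10° lat → SW at lon -20°, lat 30°.
Square 0, 3: +0·2° lon, +3·1° lat → SW at lon -20°, lat 33°.
Subsquare h=7, s=18: +7·0.0833333° lon, +18·0.0416667° lat → SW at lon -19.4167°, lat 33.75°.
Extended square 3, 4: +3·0.00833333° lon, +4·0.00416667° lat → SW at lon -19.3917°, lat 33.7667°.
Cell spans 0.00833333° lon × 0.00416667° lat. Centre is SW corner plus half of each.
latitude 33.76875° N, longitude 19.38750° W.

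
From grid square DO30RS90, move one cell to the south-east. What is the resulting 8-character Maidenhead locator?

Longitude extended square 9; +1 → 10, wraps to 0, carry into subsquare.
Longitude subsquare r = 17; +1 → 18 = s.
Latitude extended square 0; −1 → -1, wraps to 9, carry into subsquare.
Latitude subsquare s = 18; −1 → 17 = r.

DO30sr09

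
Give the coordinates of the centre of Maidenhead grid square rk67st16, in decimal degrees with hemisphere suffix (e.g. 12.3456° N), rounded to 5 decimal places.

Field R=17, K=10: +17·20° lon, +10·10° lat → SW at lon 160°, lat 10°.
Square 6, 7: +6·2° lon, +7·1° lat → SW at lon 172°, lat 17°.
Subsquare s=18, t=19: +18·0.0833333° lon, +19·0.0416667° lat → SW at lon 173.5°, lat 17.7917°.
Extended square 1, 6: +1·0.00833333° lon, +6·0.00416667° lat → SW at lon 173.508°, lat 17.8167°.
Cell spans 0.00833333° lon × 0.00416667° lat. Centre is SW corner plus half of each.
latitude 17.81875° N, longitude 173.51250° E.

17.81875° N, 173.51250° E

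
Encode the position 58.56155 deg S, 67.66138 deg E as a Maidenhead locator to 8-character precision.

Shift to the Maidenhead origin (180°W, 90°S): lon 247.66138, lat 31.43845.
Field: 247.66138/20 → 12 → M, 31.43845/10 → 3 → D; chars MD.
Square: 7.66138/2 → 3, 1.43845/1 → 1; chars 31.
Subsquare: 1.66138/0.0833333 → 19 → t, 0.43845/0.0416667 → 10 → k; chars tk.
Extended square: 0.07805/0.00833333 → 9, 0.02178/0.00416667 → 5; chars 95.

MD31tk95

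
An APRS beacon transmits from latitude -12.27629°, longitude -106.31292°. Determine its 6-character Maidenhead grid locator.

Add 180° to longitude and 90° to latitude: 73.6871, 77.7237.
Field: 73.6871/20 → 3 → D, 77.7237/10 → 7 → H; chars DH.
Square: 13.6871/2 → 6, 7.7237/1 → 7; chars 67.
Subsquare: 1.6871/0.0833333 → 20 → u, 0.7237/0.0416667 → 17 → r; chars ur.

DH67ur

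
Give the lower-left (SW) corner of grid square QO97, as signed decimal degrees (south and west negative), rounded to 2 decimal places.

57.00, 158.00

Field Q=16, O=14: +16·20° lon, +14·10° lat → SW at lon 140°, lat 50°.
Square 9, 7: +9·2° lon, +7·1° lat → SW at lon 158°, lat 57°.
latitude 57.00, longitude 158.00.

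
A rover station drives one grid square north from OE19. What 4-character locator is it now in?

Latitude square 9; +1 → 10, wraps to 0, carry into field.
Latitude field E = 4; +1 → 5 = F.
The longitude characters are unchanged.

OF10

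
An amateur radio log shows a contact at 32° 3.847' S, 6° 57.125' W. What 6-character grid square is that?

IF67mw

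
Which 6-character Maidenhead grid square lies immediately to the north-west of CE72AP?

CE62xq

Longitude subsquare a = 0; −1 → -1, wraps to 23 = x, carry into square.
Longitude square 7; −1 → 6.
Latitude subsquare p = 15; +1 → 16 = q.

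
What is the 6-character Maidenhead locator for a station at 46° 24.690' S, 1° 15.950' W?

IE93io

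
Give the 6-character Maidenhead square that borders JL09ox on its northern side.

JM00oa

Latitude subsquare x = 23; +1 → 24, wraps to 0 = a, carry into square.
Latitude square 9; +1 → 10, wraps to 0, carry into field.
Latitude field L = 11; +1 → 12 = M.
The longitude characters are unchanged.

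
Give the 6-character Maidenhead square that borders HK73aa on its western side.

HK63xa

Longitude subsquare a = 0; −1 → -1, wraps to 23 = x, carry into square.
Longitude square 7; −1 → 6.
The latitude characters are unchanged.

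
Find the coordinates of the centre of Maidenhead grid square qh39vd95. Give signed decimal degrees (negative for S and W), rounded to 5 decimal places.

-10.85208, 147.82917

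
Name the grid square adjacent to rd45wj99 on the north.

Latitude extended square 9; +1 → 10, wraps to 0, carry into subsquare.
Latitude subsquare j = 9; +1 → 10 = k.
The longitude characters are unchanged.

RD45wk90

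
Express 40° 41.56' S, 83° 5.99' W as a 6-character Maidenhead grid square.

EE89kh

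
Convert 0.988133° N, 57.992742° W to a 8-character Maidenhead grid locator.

GJ10ax07

Shift to the Maidenhead origin (180°W, 90°S): lon 122.00726, lat 90.98813.
Field: 122.00726/20 → 6 → G, 90.98813/10 → 9 → J; chars GJ.
Square: 2.00726/2 → 1, 0.98813/1 → 0; chars 10.
Subsquare: 0.00726/0.0833333 → 0 → a, 0.98813/0.0416667 → 23 → x; chars ax.
Extended square: 0.00726/0.00833333 → 0, 0.02980/0.00416667 → 7; chars 07.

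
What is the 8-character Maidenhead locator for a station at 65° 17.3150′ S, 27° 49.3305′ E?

KC34vr80

Offset from 180°W / 90°S: lon 207.82218°, lat 24.71142°.
Field: lon ⌊207.82218/20⌋ = 10 → K; lat ⌊24.71142/10⌋ = 2 → C.
Square: lon ⌊7.82218/2⌋ = 3; lat ⌊4.71142/1⌋ = 4.
Subsquare: lon ⌊1.82218/0.0833333⌋ = 21 → v; lat ⌊0.71142/0.0416667⌋ = 17 → r.
Extended square: lon ⌊0.07218/0.00833333⌋ = 8; lat ⌊0.00308/0.00416667⌋ = 0.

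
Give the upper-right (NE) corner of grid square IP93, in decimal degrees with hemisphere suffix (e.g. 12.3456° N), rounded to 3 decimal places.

64.000° N, 0.000° E

Field I=8, P=15: +8·20° lon, +15·10° lat → SW at lon -20°, lat 60°.
Square 9, 3: +9·2° lon, +3·1° lat → SW at lon -2°, lat 63°.
Cell spans 2° lon × 1° lat. NE corner is SW corner plus one full cell.
latitude 64.000° N, longitude 0.000° E.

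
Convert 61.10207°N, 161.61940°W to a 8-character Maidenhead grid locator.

Offset from 180°W / 90°S: lon 18.38060°, lat 151.10207°.
Field (20°×10°, letters A–R): lon ⌊18.38060/20⌋ = 0 → A; lat ⌊151.10207/10⌋ = 15 → P.
Square (2°×1°, digits 0–9): lon ⌊18.38060/2⌋ = 9; lat ⌊1.10207/1⌋ = 1.
Subsquare (5′×2.5′, letters a–x): lon ⌊0.38060/0.0833333⌋ = 4 → e; lat ⌊0.10207/0.0416667⌋ = 2 → c.
Extended square (30″×15″, digits 0–9): lon ⌊0.04727/0.00833333⌋ = 5; lat ⌊0.01874/0.00416667⌋ = 4.

AP91ec54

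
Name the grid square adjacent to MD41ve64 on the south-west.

MD41ve53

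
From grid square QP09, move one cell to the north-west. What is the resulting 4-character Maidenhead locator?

Longitude square 0; −1 → -1, wraps to 9, carry into field.
Longitude field Q = 16; −1 → 15 = P.
Latitude square 9; +1 → 10, wraps to 0, carry into field.
Latitude field P = 15; +1 → 16 = Q.

PQ90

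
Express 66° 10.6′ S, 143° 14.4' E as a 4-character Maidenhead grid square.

Offset from 180°W / 90°S: lon 323.24°, lat 23.82°.
Field: 323.24/20 → 16 → Q, 23.82/10 → 2 → C; chars QC.
Square: 3.24/2 → 1, 3.82/1 → 3; chars 13.

QC13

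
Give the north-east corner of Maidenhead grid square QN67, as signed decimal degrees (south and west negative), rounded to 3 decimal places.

48.000, 154.000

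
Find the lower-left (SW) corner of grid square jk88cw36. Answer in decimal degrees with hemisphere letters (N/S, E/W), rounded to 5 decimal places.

Field J=9, K=10: +9·20° lon, +10·10° lat → SW at lon 0°, lat 10°.
Square 8, 8: +8·2° lon, +8·1° lat → SW at lon 16°, lat 18°.
Subsquare c=2, w=22: +2·0.0833333° lon, +22·0.0416667° lat → SW at lon 16.1667°, lat 18.9167°.
Extended square 3, 6: +3·0.00833333° lon, +6·0.00416667° lat → SW at lon 16.1917°, lat 18.9417°.
latitude 18.94167° N, longitude 16.19167° E.

18.94167° N, 16.19167° E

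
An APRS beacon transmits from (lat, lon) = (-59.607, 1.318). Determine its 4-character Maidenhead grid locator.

JD00

Offset from 180°W / 90°S: lon 181.32°, lat 30.39°.
Field (20°×10°, letters A–R): lon ⌊181.32/20⌋ = 9 → J; lat ⌊30.39/10⌋ = 3 → D.
Square (2°×1°, digits 0–9): lon ⌊1.32/2⌋ = 0; lat ⌊0.39/1⌋ = 0.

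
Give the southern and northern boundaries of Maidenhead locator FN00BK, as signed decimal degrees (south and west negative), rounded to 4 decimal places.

40.4167, 40.4583

Field F=5, N=13: +5·20° lon, +13·10° lat → SW at lon -80°, lat 40°.
Square 0, 0: +0·2° lon, +0·1° lat → SW at lon -80°, lat 40°.
Subsquare b=1, k=10: +1·0.0833333° lon, +10·0.0416667° lat → SW at lon -79.9167°, lat 40.4167°.
Cell spans 0.0833333° lon × 0.0416667° lat.
south 40.4167, north 40.4583.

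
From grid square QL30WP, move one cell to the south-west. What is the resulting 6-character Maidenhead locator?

Longitude subsquare w = 22; −1 → 21 = v.
Latitude subsquare p = 15; −1 → 14 = o.

QL30vo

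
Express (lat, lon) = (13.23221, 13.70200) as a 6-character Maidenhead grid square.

Add 180° to longitude and 90° to latitude: 193.7020, 103.2322.
Field: 193.7020/20 → 9 → J, 103.2322/10 → 10 → K; chars JK.
Square: 13.7020/2 → 6, 3.2322/1 → 3; chars 63.
Subsquare: 1.7020/0.0833333 → 20 → u, 0.2322/0.0416667 → 5 → f; chars uf.

JK63uf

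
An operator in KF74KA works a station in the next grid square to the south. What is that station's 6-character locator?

Latitude subsquare a = 0; −1 → -1, wraps to 23 = x, carry into square.
Latitude square 4; −1 → 3.
The longitude characters are unchanged.

KF73kx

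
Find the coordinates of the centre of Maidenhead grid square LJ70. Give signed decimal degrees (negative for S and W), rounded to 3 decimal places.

0.500, 55.000

Field L=11, J=9: +11·20° lon, +9·10° lat → SW at lon 40°, lat 0°.
Square 7, 0: +7·2° lon, +0·1° lat → SW at lon 54°, lat 0°.
Cell spans 2° lon × 1° lat. Centre is SW corner plus half of each.
latitude 0.500, longitude 55.000.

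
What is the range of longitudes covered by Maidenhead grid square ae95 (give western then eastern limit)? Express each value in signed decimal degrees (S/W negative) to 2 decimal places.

Field A=0, E=4: +0·20° lon, +4·10° lat → SW at lon -180°, lat -50°.
Square 9, 5: +9·2° lon, +5·1° lat → SW at lon -162°, lat -45°.
Cell spans 2° lon × 1° lat.
west -162.00, east -160.00.

-162.00, -160.00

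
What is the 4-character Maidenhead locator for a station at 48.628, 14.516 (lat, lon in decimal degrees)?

JN78

Add 180° to longitude and 90° to latitude: 194.52, 138.63.
Field: lon ⌊194.52/20⌋ = 9 → J; lat ⌊138.63/10⌋ = 13 → N.
Square: lon ⌊14.52/2⌋ = 7; lat ⌊8.63/1⌋ = 8.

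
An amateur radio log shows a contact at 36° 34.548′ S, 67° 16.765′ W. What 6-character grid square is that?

FF63ik

Add 180° to longitude and 90° to latitude: 112.7206, 53.4242.
Field: lon ⌊112.7206/20⌋ = 5 → F; lat ⌊53.4242/10⌋ = 5 → F.
Square: lon ⌊12.7206/2⌋ = 6; lat ⌊3.4242/1⌋ = 3.
Subsquare: lon ⌊0.7206/0.0833333⌋ = 8 → i; lat ⌊0.4242/0.0416667⌋ = 10 → k.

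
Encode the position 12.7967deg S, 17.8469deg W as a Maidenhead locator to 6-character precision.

Offset from 180°W / 90°S: lon 162.1531°, lat 77.2033°.
Field (20°×10°, letters A–R): 162.1531/20 → 8 → I, 77.2033/10 → 7 → H; chars IH.
Square (2°×1°, digits 0–9): 2.1531/2 → 1, 7.2033/1 → 7; chars 17.
Subsquare (5′×2.5′, letters a–x): 0.1531/0.0833333 → 1 → b, 0.2033/0.0416667 → 4 → e; chars be.

IH17be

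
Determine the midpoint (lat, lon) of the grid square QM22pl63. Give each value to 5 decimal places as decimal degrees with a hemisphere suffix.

32.47292° N, 145.30417° E

Field Q=16, M=12: +16·20° lon, +12·10° lat → SW at lon 140°, lat 30°.
Square 2, 2: +2·2° lon, +2·1° lat → SW at lon 144°, lat 32°.
Subsquare p=15, l=11: +15·0.0833333° lon, +11·0.0416667° lat → SW at lon 145.25°, lat 32.4583°.
Extended square 6, 3: +6·0.00833333° lon, +3·0.00416667° lat → SW at lon 145.3°, lat 32.4708°.
Cell spans 0.00833333° lon × 0.00416667° lat. Centre is SW corner plus half of each.
latitude 32.47292° N, longitude 145.30417° E.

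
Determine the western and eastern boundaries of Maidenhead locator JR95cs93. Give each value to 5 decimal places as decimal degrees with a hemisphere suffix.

Field J=9, R=17: +9·20° lon, +17·10° lat → SW at lon 0°, lat 80°.
Square 9, 5: +9·2° lon, +5·1° lat → SW at lon 18°, lat 85°.
Subsquare c=2, s=18: +2·0.0833333° lon, +18·0.0416667° lat → SW at lon 18.1667°, lat 85.75°.
Extended square 9, 3: +9·0.00833333° lon, +3·0.00416667° lat → SW at lon 18.2417°, lat 85.7625°.
Cell spans 0.00833333° lon × 0.00416667° lat.
west 18.24167° E, east 18.25000° E.

18.24167° E, 18.25000° E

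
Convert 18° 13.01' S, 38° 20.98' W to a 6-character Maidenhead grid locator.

HH01ts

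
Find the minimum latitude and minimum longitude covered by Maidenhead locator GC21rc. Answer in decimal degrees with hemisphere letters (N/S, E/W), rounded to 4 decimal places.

68.9167° S, 54.5833° W

Field G=6, C=2: +6·20° lon, +2·10° lat → SW at lon -60°, lat -70°.
Square 2, 1: +2·2° lon, +1·1° lat → SW at lon -56°, lat -69°.
Subsquare r=17, c=2: +17·0.0833333° lon, +2·0.0416667° lat → SW at lon -54.5833°, lat -68.9167°.
latitude 68.9167° S, longitude 54.5833° W.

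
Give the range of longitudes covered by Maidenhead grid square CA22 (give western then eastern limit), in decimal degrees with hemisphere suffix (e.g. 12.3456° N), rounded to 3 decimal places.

Field C=2, A=0: +2·20° lon, +0·10° lat → SW at lon -140°, lat -90°.
Square 2, 2: +2·2° lon, +2·1° lat → SW at lon -136°, lat -88°.
Cell spans 2° lon × 1° lat.
west 136.000° W, east 134.000° W.

136.000° W, 134.000° W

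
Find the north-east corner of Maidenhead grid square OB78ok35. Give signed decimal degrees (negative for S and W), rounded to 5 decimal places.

Field O=14, B=1: +14·20° lon, +1·10° lat → SW at lon 100°, lat -80°.
Square 7, 8: +7·2° lon, +8·1° lat → SW at lon 114°, lat -72°.
Subsquare o=14, k=10: +14·0.0833333° lon, +10·0.0416667° lat → SW at lon 115.167°, lat -71.5833°.
Extended square 3, 5: +3·0.00833333° lon, +5·0.00416667° lat → SW at lon 115.192°, lat -71.5625°.
Cell spans 0.00833333° lon × 0.00416667° lat. NE corner is SW corner plus one full cell.
latitude -71.55833, longitude 115.20000.

-71.55833, 115.20000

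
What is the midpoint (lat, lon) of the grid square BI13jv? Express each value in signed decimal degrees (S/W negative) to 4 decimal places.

Field B=1, I=8: +1·20° lon, +8·10° lat → SW at lon -160°, lat -10°.
Square 1, 3: +1·2° lon, +3·1° lat → SW at lon -158°, lat -7°.
Subsquare j=9, v=21: +9·0.0833333° lon, +21·0.0416667° lat → SW at lon -157.25°, lat -6.125°.
Cell spans 0.0833333° lon × 0.0416667° lat. Centre is SW corner plus half of each.
latitude -6.1042, longitude -157.2083.

-6.1042, -157.2083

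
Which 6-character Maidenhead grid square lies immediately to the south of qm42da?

Latitude subsquare a = 0; −1 → -1, wraps to 23 = x, carry into square.
Latitude square 2; −1 → 1.
The longitude characters are unchanged.

QM41dx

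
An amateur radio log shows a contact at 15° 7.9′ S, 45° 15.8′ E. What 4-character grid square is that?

Add 180° to longitude and 90° to latitude: 225.26, 74.87.
Field: 225.26/20 → 11 → L, 74.87/10 → 7 → H; chars LH.
Square: 5.26/2 → 2, 4.87/1 → 4; chars 24.

LH24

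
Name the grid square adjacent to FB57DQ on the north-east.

FB57er

Longitude subsquare d = 3; +1 → 4 = e.
Latitude subsquare q = 16; +1 → 17 = r.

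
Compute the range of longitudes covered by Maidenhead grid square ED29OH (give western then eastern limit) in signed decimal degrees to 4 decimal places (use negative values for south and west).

Field E=4, D=3: +4·20° lon, +3·10° lat → SW at lon -100°, lat -60°.
Square 2, 9: +2·2° lon, +9·1° lat → SW at lon -96°, lat -51°.
Subsquare o=14, h=7: +14·0.0833333° lon, +7·0.0416667° lat → SW at lon -94.8333°, lat -50.7083°.
Cell spans 0.0833333° lon × 0.0416667° lat.
west -94.8333, east -94.7500.

-94.8333, -94.7500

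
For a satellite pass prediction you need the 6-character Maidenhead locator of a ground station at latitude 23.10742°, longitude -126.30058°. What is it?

CL63uc

Offset from 180°W / 90°S: lon 53.6994°, lat 113.1074°.
Field: lon ⌊53.6994/20⌋ = 2 → C; lat ⌊113.1074/10⌋ = 11 → L.
Square: lon ⌊13.6994/2⌋ = 6; lat ⌊3.1074/1⌋ = 3.
Subsquare: lon ⌊1.6994/0.0833333⌋ = 20 → u; lat ⌊0.1074/0.0416667⌋ = 2 → c.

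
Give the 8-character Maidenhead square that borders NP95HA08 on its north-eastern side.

Longitude extended square 0; +1 → 1.
Latitude extended square 8; +1 → 9.

NP95ha19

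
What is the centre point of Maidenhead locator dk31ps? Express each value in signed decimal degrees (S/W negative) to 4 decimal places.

11.7708, -112.7083

Field D=3, K=10: +3·20° lon, +10·10° lat → SW at lon -120°, lat 10°.
Square 3, 1: +3·2° lon, +1·1° lat → SW at lon -114°, lat 11°.
Subsquare p=15, s=18: +15·0.0833333° lon, +18·0.0416667° lat → SW at lon -112.75°, lat 11.75°.
Cell spans 0.0833333° lon × 0.0416667° lat. Centre is SW corner plus half of each.
latitude 11.7708, longitude -112.7083.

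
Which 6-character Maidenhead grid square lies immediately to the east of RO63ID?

RO63jd

Longitude subsquare i = 8; +1 → 9 = j.
The latitude characters are unchanged.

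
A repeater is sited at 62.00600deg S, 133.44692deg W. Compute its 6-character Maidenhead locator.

CC37gx

Add 180° to longitude and 90° to latitude: 46.5531, 27.9940.
Field (20°×10°, letters A–R): 46.5531/20 → 2 → C, 27.9940/10 → 2 → C; chars CC.
Square (2°×1°, digits 0–9): 6.5531/2 → 3, 7.9940/1 → 7; chars 37.
Subsquare (5′×2.5′, letters a–x): 0.5531/0.0833333 → 6 → g, 0.9940/0.0416667 → 23 → x; chars gx.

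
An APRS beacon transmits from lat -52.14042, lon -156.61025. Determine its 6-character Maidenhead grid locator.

BD17qu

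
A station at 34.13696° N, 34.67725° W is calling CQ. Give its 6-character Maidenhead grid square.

HM24pd

Shift to the Maidenhead origin (180°W, 90°S): lon 145.3227, lat 124.1370.
Field (20°×10°, letters A–R): 145.3227/20 → 7 → H, 124.1370/10 → 12 → M; chars HM.
Square (2°×1°, digits 0–9): 5.3227/2 → 2, 4.1370/1 → 4; chars 24.
Subsquare (5′×2.5′, letters a–x): 1.3227/0.0833333 → 15 → p, 0.1370/0.0416667 → 3 → d; chars pd.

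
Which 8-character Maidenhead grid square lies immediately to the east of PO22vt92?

Longitude extended square 9; +1 → 10, wraps to 0, carry into subsquare.
Longitude subsquare v = 21; +1 → 22 = w.
The latitude characters are unchanged.

PO22wt02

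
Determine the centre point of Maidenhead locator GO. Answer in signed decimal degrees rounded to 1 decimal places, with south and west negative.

55.0, -50.0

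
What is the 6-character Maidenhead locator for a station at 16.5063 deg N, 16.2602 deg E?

Offset from 180°W / 90°S: lon 196.2602°, lat 106.5063°.
Field: lon ⌊196.2602/20⌋ = 9 → J; lat ⌊106.5063/10⌋ = 10 → K.
Square: lon ⌊16.2602/2⌋ = 8; lat ⌊6.5063/1⌋ = 6.
Subsquare: lon ⌊0.2602/0.0833333⌋ = 3 → d; lat ⌊0.5063/0.0416667⌋ = 12 → m.

JK86dm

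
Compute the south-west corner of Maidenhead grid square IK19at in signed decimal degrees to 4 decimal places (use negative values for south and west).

19.7917, -18.0000

Field I=8, K=10: +8·20° lon, +10·10° lat → SW at lon -20°, lat 10°.
Square 1, 9: +1·2° lon, +9·1° lat → SW at lon -18°, lat 19°.
Subsquare a=0, t=19: +0·0.0833333° lon, +19·0.0416667° lat → SW at lon -18°, lat 19.7917°.
latitude 19.7917, longitude -18.0000.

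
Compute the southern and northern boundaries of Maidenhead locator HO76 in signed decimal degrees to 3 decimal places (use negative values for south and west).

56.000, 57.000

Field H=7, O=14: +7·20° lon, +14·10° lat → SW at lon -40°, lat 50°.
Square 7, 6: +7·2° lon, +6·1° lat → SW at lon -26°, lat 56°.
Cell spans 2° lon × 1° lat.
south 56.000, north 57.000.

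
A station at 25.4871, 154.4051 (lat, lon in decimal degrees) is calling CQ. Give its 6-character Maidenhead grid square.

QL75el

Offset from 180°W / 90°S: lon 334.4051°, lat 115.4871°.
Field (20°×10°, letters A–R): lon ⌊334.4051/20⌋ = 16 → Q; lat ⌊115.4871/10⌋ = 11 → L.
Square (2°×1°, digits 0–9): lon ⌊14.4051/2⌋ = 7; lat ⌊5.4871/1⌋ = 5.
Subsquare (5′×2.5′, letters a–x): lon ⌊0.4051/0.0833333⌋ = 4 → e; lat ⌊0.4871/0.0416667⌋ = 11 → l.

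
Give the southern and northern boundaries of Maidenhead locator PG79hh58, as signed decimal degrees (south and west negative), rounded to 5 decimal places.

-20.67500, -20.67083

Field P=15, G=6: +15·20° lon, +6·10° lat → SW at lon 120°, lat -30°.
Square 7, 9: +7·2° lon, +9·1° lat → SW at lon 134°, lat -21°.
Subsquare h=7, h=7: +7·0.0833333° lon, +7·0.0416667° lat → SW at lon 134.583°, lat -20.7083°.
Extended square 5, 8: +5·0.00833333° lon, +8·0.00416667° lat → SW at lon 134.625°, lat -20.675°.
Cell spans 0.00833333° lon × 0.00416667° lat.
south -20.67500, north -20.67083.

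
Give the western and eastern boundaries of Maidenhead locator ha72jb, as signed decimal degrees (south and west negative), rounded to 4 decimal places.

Field H=7, A=0: +7·20° lon, +0·10° lat → SW at lon -40°, lat -90°.
Square 7, 2: +7·2° lon, +2·1° lat → SW at lon -26°, lat -88°.
Subsquare j=9, b=1: +9·0.0833333° lon, +1·0.0416667° lat → SW at lon -25.25°, lat -87.9583°.
Cell spans 0.0833333° lon × 0.0416667° lat.
west -25.2500, east -25.1667.

-25.2500, -25.1667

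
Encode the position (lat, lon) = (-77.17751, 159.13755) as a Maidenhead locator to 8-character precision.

Offset from 180°W / 90°S: lon 339.13755°, lat 12.82249°.
Field: 339.13755/20 → 16 → Q, 12.82249/10 → 1 → B; chars QB.
Square: 19.13755/2 → 9, 2.82249/1 → 2; chars 92.
Subsquare: 1.13755/0.0833333 → 13 → n, 0.82249/0.0416667 → 19 → t; chars nt.
Extended square: 0.05422/0.00833333 → 6, 0.03082/0.00416667 → 7; chars 67.

QB92nt67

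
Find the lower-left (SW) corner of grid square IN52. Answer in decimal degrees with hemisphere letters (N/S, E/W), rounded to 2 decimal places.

42.00° N, 10.00° W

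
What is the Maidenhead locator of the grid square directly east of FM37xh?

Longitude subsquare x = 23; +1 → 24, wraps to 0 = a, carry into square.
Longitude square 3; +1 → 4.
The latitude characters are unchanged.

FM47ah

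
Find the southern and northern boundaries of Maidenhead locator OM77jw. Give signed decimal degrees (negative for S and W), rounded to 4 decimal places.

Field O=14, M=12: +14·20° lon, +12·10° lat → SW at lon 100°, lat 30°.
Square 7, 7: +7·2° lon, +7·1° lat → SW at lon 114°, lat 37°.
Subsquare j=9, w=22: +9·0.0833333° lon, +22·0.0416667° lat → SW at lon 114.75°, lat 37.9167°.
Cell spans 0.0833333° lon × 0.0416667° lat.
south 37.9167, north 37.9583.

37.9167, 37.9583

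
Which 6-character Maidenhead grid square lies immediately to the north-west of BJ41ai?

BJ31xj

Longitude subsquare a = 0; −1 → -1, wraps to 23 = x, carry into square.
Longitude square 4; −1 → 3.
Latitude subsquare i = 8; +1 → 9 = j.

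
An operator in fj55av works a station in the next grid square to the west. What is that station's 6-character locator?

Longitude subsquare a = 0; −1 → -1, wraps to 23 = x, carry into square.
Longitude square 5; −1 → 4.
The latitude characters are unchanged.

FJ45xv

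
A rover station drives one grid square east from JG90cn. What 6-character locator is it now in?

JG90dn

Longitude subsquare c = 2; +1 → 3 = d.
The latitude characters are unchanged.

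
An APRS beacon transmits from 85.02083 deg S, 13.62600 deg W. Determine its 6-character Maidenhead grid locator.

IA34ex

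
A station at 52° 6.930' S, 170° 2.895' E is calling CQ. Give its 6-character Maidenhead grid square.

RD57av

Add 180° to longitude and 90° to latitude: 350.0482, 37.8845.
Field: 350.0482/20 → 17 → R, 37.8845/10 → 3 → D; chars RD.
Square: 10.0482/2 → 5, 7.8845/1 → 7; chars 57.
Subsquare: 0.0482/0.0833333 → 0 → a, 0.8845/0.0416667 → 21 → v; chars av.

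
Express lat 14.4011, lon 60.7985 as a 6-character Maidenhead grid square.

MK04jj

Add 180° to longitude and 90° to latitude: 240.7985, 104.4011.
Field: 240.7985/20 → 12 → M, 104.4011/10 → 10 → K; chars MK.
Square: 0.7985/2 → 0, 4.4011/1 → 4; chars 04.
Subsquare: 0.7985/0.0833333 → 9 → j, 0.4011/0.0416667 → 9 → j; chars jj.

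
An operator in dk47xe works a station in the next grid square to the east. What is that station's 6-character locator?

DK57ae

Longitude subsquare x = 23; +1 → 24, wraps to 0 = a, carry into square.
Longitude square 4; +1 → 5.
The latitude characters are unchanged.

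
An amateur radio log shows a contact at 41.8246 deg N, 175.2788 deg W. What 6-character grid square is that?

AN21it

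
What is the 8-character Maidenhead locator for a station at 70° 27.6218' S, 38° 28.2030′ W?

HB09sm39

Offset from 180°W / 90°S: lon 141.52995°, lat 19.53964°.
Field: lon ⌊141.52995/20⌋ = 7 → H; lat ⌊19.53964/10⌋ = 1 → B.
Square: lon ⌊1.52995/2⌋ = 0; lat ⌊9.53964/1⌋ = 9.
Subsquare: lon ⌊1.52995/0.0833333⌋ = 18 → s; lat ⌊0.53964/0.0416667⌋ = 12 → m.
Extended square: lon ⌊0.02995/0.00833333⌋ = 3; lat ⌊0.03964/0.00416667⌋ = 9.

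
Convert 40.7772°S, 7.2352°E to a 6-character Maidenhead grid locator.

Add 180° to longitude and 90° to latitude: 187.2352, 49.2228.
Field: 187.2352/20 → 9 → J, 49.2228/10 → 4 → E; chars JE.
Square: 7.2352/2 → 3, 9.2228/1 → 9; chars 39.
Subsquare: 1.2352/0.0833333 → 14 → o, 0.2228/0.0416667 → 5 → f; chars of.

JE39of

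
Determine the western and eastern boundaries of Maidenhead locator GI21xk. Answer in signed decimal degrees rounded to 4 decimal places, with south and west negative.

Field G=6, I=8: +6·20° lon, +8·10° lat → SW at lon -60°, lat -10°.
Square 2, 1: +2·2° lon, +1·1° lat → SW at lon -56°, lat -9°.
Subsquare x=23, k=10: +23·0.0833333° lon, +10·0.0416667° lat → SW at lon -54.0833°, lat -8.58333°.
Cell spans 0.0833333° lon × 0.0416667° lat.
west -54.0833, east -54.0000.

-54.0833, -54.0000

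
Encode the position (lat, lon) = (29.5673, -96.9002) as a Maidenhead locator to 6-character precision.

Add 180° to longitude and 90° to latitude: 83.0998, 119.5673.
Field: 83.0998/20 → 4 → E, 119.5673/10 → 11 → L; chars EL.
Square: 3.0998/2 → 1, 9.5673/1 → 9; chars 19.
Subsquare: 1.0998/0.0833333 → 13 → n, 0.5673/0.0416667 → 13 → n; chars nn.

EL19nn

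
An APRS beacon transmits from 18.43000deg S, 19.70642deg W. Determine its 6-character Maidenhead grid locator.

Add 180° to longitude and 90° to latitude: 160.2936, 71.5700.
Field: 160.2936/20 → 8 → I, 71.5700/10 → 7 → H; chars IH.
Square: 0.2936/2 → 0, 1.5700/1 → 1; chars 01.
Subsquare: 0.2936/0.0833333 → 3 → d, 0.5700/0.0416667 → 13 → n; chars dn.

IH01dn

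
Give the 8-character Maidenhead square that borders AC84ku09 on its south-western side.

Longitude extended square 0; −1 → -1, wraps to 9, carry into subsquare.
Longitude subsquare k = 10; −1 → 9 = j.
Latitude extended square 9; −1 → 8.

AC84ju98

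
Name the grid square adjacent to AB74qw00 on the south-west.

AB74pv99

Longitude extended square 0; −1 → -1, wraps to 9, carry into subsquare.
Longitude subsquare q = 16; −1 → 15 = p.
Latitude extended square 0; −1 → -1, wraps to 9, carry into subsquare.
Latitude subsquare w = 22; −1 → 21 = v.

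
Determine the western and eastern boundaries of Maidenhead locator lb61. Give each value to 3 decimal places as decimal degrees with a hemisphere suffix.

52.000° E, 54.000° E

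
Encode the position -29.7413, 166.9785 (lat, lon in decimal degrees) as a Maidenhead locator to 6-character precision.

RG30lg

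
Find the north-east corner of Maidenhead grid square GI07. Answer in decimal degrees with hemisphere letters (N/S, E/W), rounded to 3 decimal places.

2.000° S, 58.000° W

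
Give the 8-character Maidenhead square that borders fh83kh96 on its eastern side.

FH83lh06

Longitude extended square 9; +1 → 10, wraps to 0, carry into subsquare.
Longitude subsquare k = 10; +1 → 11 = l.
The latitude characters are unchanged.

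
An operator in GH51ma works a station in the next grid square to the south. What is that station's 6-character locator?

Latitude subsquare a = 0; −1 → -1, wraps to 23 = x, carry into square.
Latitude square 1; −1 → 0.
The longitude characters are unchanged.

GH50mx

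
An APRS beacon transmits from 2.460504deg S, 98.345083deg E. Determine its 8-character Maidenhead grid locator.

NI97em19

Shift to the Maidenhead origin (180°W, 90°S): lon 278.34508, lat 87.53950.
Field: 278.34508/20 → 13 → N, 87.53950/10 → 8 → I; chars NI.
Square: 18.34508/2 → 9, 7.53950/1 → 7; chars 97.
Subsquare: 0.34508/0.0833333 → 4 → e, 0.53950/0.0416667 → 12 → m; chars em.
Extended square: 0.01175/0.00833333 → 1, 0.03950/0.00416667 → 9; chars 19.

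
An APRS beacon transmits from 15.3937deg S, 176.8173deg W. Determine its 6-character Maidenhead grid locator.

AH14oo

Offset from 180°W / 90°S: lon 3.1827°, lat 74.6063°.
Field (20°×10°, letters A–R): lon ⌊3.1827/20⌋ = 0 → A; lat ⌊74.6063/10⌋ = 7 → H.
Square (2°×1°, digits 0–9): lon ⌊3.1827/2⌋ = 1; lat ⌊4.6063/1⌋ = 4.
Subsquare (5′×2.5′, letters a–x): lon ⌊1.1827/0.0833333⌋ = 14 → o; lat ⌊0.6063/0.0416667⌋ = 14 → o.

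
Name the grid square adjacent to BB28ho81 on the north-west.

Longitude extended square 8; −1 → 7.
Latitude extended square 1; +1 → 2.

BB28ho72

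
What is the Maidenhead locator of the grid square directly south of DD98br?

DD98bq

Latitude subsquare r = 17; −1 → 16 = q.
The longitude characters are unchanged.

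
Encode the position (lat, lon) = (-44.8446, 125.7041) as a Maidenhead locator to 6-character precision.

PE25ud

Offset from 180°W / 90°S: lon 305.7041°, lat 45.1554°.
Field (20°×10°, letters A–R): lon ⌊305.7041/20⌋ = 15 → P; lat ⌊45.1554/10⌋ = 4 → E.
Square (2°×1°, digits 0–9): lon ⌊5.7041/2⌋ = 2; lat ⌊5.1554/1⌋ = 5.
Subsquare (5′×2.5′, letters a–x): lon ⌊1.7041/0.0833333⌋ = 20 → u; lat ⌊0.1554/0.0416667⌋ = 3 → d.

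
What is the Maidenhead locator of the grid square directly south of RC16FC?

Latitude subsquare c = 2; −1 → 1 = b.
The longitude characters are unchanged.

RC16fb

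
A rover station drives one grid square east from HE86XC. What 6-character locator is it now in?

HE96ac

Longitude subsquare x = 23; +1 → 24, wraps to 0 = a, carry into square.
Longitude square 8; +1 → 9.
The latitude characters are unchanged.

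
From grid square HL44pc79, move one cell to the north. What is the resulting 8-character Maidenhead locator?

Latitude extended square 9; +1 → 10, wraps to 0, carry into subsquare.
Latitude subsquare c = 2; +1 → 3 = d.
The longitude characters are unchanged.

HL44pd70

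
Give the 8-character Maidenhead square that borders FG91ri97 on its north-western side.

Longitude extended square 9; −1 → 8.
Latitude extended square 7; +1 → 8.

FG91ri88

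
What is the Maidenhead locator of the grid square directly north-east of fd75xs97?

Longitude extended square 9; +1 → 10, wraps to 0, carry into subsquare.
Longitude subsquare x = 23; +1 → 24, wraps to 0 = a, carry into square.
Longitude square 7; +1 → 8.
Latitude extended square 7; +1 → 8.

FD85as08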